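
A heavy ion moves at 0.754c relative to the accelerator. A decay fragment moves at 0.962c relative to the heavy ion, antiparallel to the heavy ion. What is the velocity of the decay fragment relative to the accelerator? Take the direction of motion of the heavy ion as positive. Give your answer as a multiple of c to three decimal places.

With v = 0.754 and u' = -0.962 (in units of c),
u = (u' + v)/(1 + u'v/c²):
u = (-0.962 + 0.754) / (1 + (-0.962)·0.754) = -0.2080/0.2747 = -0.7573

-0.757c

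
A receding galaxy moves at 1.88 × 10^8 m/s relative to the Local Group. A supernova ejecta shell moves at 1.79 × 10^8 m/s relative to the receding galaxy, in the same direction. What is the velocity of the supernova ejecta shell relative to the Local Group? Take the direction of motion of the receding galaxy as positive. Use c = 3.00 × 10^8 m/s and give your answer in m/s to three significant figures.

In units of c (dividing by 3.00 × 10^8 m/s): v = 0.627, u' = 0.597.
u = (u' + v)/(1 + u'v/c²):
u = (0.597 + 0.627) / (1 + 0.597·0.627) = 1.2233/1.3739 = 0.8904
Converting back: u = 0.8904 × 3.00 × 10^8 m/s.

2.67 × 10^8 m/s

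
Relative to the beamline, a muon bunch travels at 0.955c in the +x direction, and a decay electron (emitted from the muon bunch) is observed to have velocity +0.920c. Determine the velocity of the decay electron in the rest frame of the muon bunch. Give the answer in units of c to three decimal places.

-0.288c

Invert the composition law: u' = (u − v)/(1 − uv/c²).
u' = (0.920 − 0.955) / (1 − (0.920)(0.955)) = -0.0350/0.1214 = -0.2883.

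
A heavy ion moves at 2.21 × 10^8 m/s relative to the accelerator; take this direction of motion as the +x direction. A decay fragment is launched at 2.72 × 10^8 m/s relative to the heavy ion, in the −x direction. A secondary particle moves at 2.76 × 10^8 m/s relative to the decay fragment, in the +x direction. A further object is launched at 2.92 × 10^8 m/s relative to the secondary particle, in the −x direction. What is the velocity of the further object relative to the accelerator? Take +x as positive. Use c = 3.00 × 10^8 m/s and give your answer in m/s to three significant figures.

Apply u = (u' + v)/(1 + u'v/c²) successively, working outward toward the accelerator.
(Dividing each given speed by c = 3.00 × 10^8 m/s to work in units of c.)
Start: velocity of the heavy ion relative to the accelerator = 0.7367c.
Compose with the decay fragment (u' = -0.907 in the heavy ion frame): u_1 = (-0.907 + 0.737) / (1 + (-0.907)·0.737) = -0.1700/0.3321 = -0.5119.
Compose with the secondary particle (u' = 0.920 in the decay fragment frame): u_2 = (0.920 + (-0.512)) / (1 + 0.920·(-0.512)) = 0.4081/0.5290 = 0.7714.
Compose with the further object (u' = -0.973 in the secondary particle frame): u_3 = (-0.973 + 0.771) / (1 + (-0.973)·0.771) = -0.2020/0.2492 = -0.8104.
So u = -0.8104 × 3.00 × 10^8 m/s.

-2.43 × 10^8 m/s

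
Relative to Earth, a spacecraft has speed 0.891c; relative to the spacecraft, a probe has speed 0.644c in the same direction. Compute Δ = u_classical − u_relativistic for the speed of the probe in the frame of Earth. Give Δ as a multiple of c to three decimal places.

Galilean: u_cl = 0.644 + 0.891 = 1.5350.
Relativistic: u_rel = (0.644 + 0.891) / (1 + 0.644·0.891) = 1.5350/1.5738 = 0.9753.
Δ = 1.5350 − 0.9753 = 0.5597.
(The classical prediction exceeds c; the relativistic result does not.)

Δ = 0.560c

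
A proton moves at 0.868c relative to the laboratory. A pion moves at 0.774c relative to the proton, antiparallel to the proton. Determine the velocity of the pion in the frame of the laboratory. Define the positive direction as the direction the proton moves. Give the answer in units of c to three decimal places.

With v = 0.868 and u' = -0.774 (in units of c),
u = (u' + v)/(1 + u'v/c²):
u = (-0.774 + 0.868) / (1 + (-0.774)·0.868) = 0.0940/0.3282 = 0.2864
(Galilean addition would give +0.094c.)

+0.286c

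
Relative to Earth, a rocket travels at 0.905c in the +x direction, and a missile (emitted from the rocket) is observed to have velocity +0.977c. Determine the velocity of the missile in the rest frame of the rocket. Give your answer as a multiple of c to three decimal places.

+0.622c

Invert the composition law: u' = (u − v)/(1 − uv/c²).
u' = (0.977 − 0.905) / (1 − (0.977)(0.905)) = 0.0720/0.1158 = 0.6217.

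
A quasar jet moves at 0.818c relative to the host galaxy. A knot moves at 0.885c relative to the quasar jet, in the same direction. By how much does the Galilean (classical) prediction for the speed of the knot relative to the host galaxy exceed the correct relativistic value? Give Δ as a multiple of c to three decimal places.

Δ = 0.715c

Galilean: u_cl = 0.885 + 0.818 = 1.7030.
Relativistic: u_rel = (0.885 + 0.818) / (1 + 0.885·0.818) = 1.7030/1.7239 = 0.9879.
Δ = 1.7030 − 0.9879 = 0.7151.
(The classical prediction exceeds c; the relativistic result does not.)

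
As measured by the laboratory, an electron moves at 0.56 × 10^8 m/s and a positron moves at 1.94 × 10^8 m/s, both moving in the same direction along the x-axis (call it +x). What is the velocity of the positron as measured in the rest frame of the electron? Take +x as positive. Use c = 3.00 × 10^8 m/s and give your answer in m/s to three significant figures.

+1.57 × 10^8 m/s

β_A = 0.187, β_B = 0.647 (dividing each by c = 3.00 × 10^8 m/s).
Transform to A's frame with the inverse velocity-addition law: u' = (u − v)/(1 − uv/c²), taking u = β_B and v = β_A.
u' = (0.647 − 0.187) / (1 − (0.187)(0.647)) = 0.4600/0.8793 = 0.5232.
u' = 0.5232 × 3.00 × 10^8 m/s.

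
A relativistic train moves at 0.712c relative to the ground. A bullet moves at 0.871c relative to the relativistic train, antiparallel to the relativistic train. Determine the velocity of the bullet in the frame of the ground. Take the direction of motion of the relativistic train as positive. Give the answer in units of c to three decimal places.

-0.419c

With v = 0.712 and u' = -0.871 (in units of c),
u = (u' + v)/(1 + u'v/c²):
u = (-0.871 + 0.712) / (1 + (-0.871)·0.712) = -0.1590/0.3798 = -0.4186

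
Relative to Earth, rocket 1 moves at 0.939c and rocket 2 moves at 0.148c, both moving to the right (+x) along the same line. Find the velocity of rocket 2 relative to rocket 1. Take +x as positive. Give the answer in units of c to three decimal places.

β_A = 0.939, β_B = 0.148.
Transform to A's frame with the inverse velocity-addition law: u' = (u − v)/(1 − uv/c²), taking u = β_B and v = β_A.
u' = (0.148 − 0.939) / (1 − (0.939)(0.148)) = -0.7910/0.8610 = -0.9187.

-0.919c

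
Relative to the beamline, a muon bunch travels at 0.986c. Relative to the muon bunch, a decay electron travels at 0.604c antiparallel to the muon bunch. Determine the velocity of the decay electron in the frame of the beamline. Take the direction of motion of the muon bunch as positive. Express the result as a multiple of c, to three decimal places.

With v = 0.986 and u' = -0.604 (in units of c),
u = (u' + v)/(1 + u'v/c²):
u = (-0.604 + 0.986) / (1 + (-0.604)·0.986) = 0.3820/0.4045 = 0.9445
(Galilean addition would give +0.382c.)

+0.944c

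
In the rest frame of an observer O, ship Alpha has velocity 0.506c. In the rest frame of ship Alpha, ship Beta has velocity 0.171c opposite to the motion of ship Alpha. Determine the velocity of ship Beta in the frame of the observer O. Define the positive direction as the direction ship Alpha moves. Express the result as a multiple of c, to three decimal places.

With v = 0.506 and u' = -0.171 (in units of c),
u = (u' + v)/(1 + u'v/c²):
u = (-0.171 + 0.506) / (1 + (-0.171)·0.506) = 0.3350/0.9135 = 0.3667
(Galilean addition would give +0.335c.)

+0.367c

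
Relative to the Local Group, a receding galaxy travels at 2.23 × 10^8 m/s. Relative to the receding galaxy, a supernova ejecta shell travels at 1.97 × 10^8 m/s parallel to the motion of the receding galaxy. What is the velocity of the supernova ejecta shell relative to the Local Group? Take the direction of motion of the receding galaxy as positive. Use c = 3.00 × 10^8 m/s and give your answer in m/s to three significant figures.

2.82 × 10^8 m/s

In units of c (dividing by 3.00 × 10^8 m/s): v = 0.743, u' = 0.657.
u = (u' + v)/(1 + u'v/c²):
u = (0.657 + 0.743) / (1 + 0.657·0.743) = 1.4000/1.4881 = 0.9408
Converting back: u = 0.9408 × 3.00 × 10^8 m/s.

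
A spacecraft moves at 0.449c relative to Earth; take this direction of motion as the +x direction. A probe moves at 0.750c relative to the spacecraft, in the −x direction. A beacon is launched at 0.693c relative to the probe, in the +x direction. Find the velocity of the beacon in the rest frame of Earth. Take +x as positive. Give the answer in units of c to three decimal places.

Apply u = (u' + v)/(1 + u'v/c²) successively, working outward toward Earth.
Start: velocity of the spacecraft relative to Earth = 0.4490c.
Compose with the probe (u' = -0.750 in the spacecraft frame): u_1 = (-0.750 + 0.449) / (1 + (-0.750)·0.449) = -0.3010/0.6633 = -0.4538.
Compose with the beacon (u' = 0.693 in the probe frame): u_2 = (0.693 + (-0.454)) / (1 + 0.693·(-0.454)) = 0.2392/0.6855 = 0.3489.

+0.349c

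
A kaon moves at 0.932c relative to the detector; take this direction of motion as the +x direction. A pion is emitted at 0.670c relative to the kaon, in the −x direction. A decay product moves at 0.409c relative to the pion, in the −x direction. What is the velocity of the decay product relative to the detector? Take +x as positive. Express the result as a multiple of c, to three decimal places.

+0.404c

Apply u = (u' + v)/(1 + u'v/c²) successively, working outward toward the detector.
Start: velocity of the kaon relative to the detector = 0.9320c.
Compose with the pion (u' = -0.670 in the kaon frame): u_1 = (-0.670 + 0.932) / (1 + (-0.670)·0.932) = 0.2620/0.3756 = 0.6976.
Compose with the decay product (u' = -0.409 in the pion frame): u_2 = (-0.409 + 0.698) / (1 + (-0.409)·0.698) = 0.2886/0.7147 = 0.4039.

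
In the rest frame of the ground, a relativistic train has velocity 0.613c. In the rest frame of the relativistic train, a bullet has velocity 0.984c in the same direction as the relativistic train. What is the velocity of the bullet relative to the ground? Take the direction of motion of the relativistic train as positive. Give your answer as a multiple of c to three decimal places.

With v = 0.613 and u' = 0.984 (in units of c),
u = (u' + v)/(1 + u'v/c²):
u = (0.984 + 0.613) / (1 + 0.984·0.613) = 1.5970/1.6032 = 0.9961
(Galilean addition would give +1.597c, exceeding c.)

0.996c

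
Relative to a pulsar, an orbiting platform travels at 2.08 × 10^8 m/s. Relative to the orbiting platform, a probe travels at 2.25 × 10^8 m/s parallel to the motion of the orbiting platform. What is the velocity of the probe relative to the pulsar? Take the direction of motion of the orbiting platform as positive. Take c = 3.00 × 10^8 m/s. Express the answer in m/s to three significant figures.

2.85 × 10^8 m/s

In units of c (dividing by 3.00 × 10^8 m/s): v = 0.693, u' = 0.750.
u = (u' + v)/(1 + u'v/c²):
u = (0.750 + 0.693) / (1 + 0.750·0.693) = 1.4433/1.5200 = 0.9496
Converting back: u = 0.9496 × 3.00 × 10^8 m/s.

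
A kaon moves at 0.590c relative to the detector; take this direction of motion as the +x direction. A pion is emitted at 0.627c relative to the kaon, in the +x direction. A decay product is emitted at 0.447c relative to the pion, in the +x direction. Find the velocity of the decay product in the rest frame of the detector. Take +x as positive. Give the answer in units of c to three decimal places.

Apply u = (u' + v)/(1 + u'v/c²) successively, working outward toward the detector.
Start: velocity of the kaon relative to the detector = 0.5900c.
Compose with the pion (u' = 0.627 in the kaon frame): u_1 = (0.627 + 0.590) / (1 + 0.627·0.590) = 1.2170/1.3699 = 0.8884.
Compose with the decay product (u' = 0.447 in the pion frame): u_2 = (0.447 + 0.888) / (1 + 0.447·0.888) = 1.3354/1.3971 = 0.9558.

0.956c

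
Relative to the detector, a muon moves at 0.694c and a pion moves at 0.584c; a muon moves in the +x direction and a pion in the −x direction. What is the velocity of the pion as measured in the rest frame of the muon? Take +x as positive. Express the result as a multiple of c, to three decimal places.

β_A = 0.694, β_B = -0.584.
Transform to A's frame with the inverse velocity-addition law: u' = (u − v)/(1 − uv/c²), taking u = β_B and v = β_A.
u' = (-0.584 − 0.694) / (1 − (0.694)(-0.584)) = -1.2780/1.4053 = -0.9094.

-0.909c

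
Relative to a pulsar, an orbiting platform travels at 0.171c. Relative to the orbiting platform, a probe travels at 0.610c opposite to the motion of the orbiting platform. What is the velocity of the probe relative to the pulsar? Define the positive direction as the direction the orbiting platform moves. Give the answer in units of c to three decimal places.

-0.490c

With v = 0.171 and u' = -0.610 (in units of c),
u = (u' + v)/(1 + u'v/c²):
u = (-0.610 + 0.171) / (1 + (-0.610)·0.171) = -0.4390/0.8957 = -0.4901
(Galilean addition would give -0.439c.)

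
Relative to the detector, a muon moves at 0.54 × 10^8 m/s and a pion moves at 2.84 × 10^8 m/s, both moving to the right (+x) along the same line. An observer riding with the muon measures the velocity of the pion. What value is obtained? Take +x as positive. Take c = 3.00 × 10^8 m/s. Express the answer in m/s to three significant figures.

β_A = 0.180, β_B = 0.947 (dividing each by c = 3.00 × 10^8 m/s).
Transform to A's frame with the inverse velocity-addition law: u' = (u − v)/(1 − uv/c²), taking u = β_B and v = β_A.
u' = (0.947 − 0.180) / (1 − (0.180)(0.947)) = 0.7667/0.8296 = 0.9241.
u' = 0.9241 × 3.00 × 10^8 m/s.

+2.77 × 10^8 m/s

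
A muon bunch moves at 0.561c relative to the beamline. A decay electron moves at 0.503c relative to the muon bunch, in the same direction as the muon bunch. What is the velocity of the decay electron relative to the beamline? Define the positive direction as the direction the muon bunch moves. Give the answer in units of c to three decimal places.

With v = 0.561 and u' = 0.503 (in units of c),
u = (u' + v)/(1 + u'v/c²):
u = (0.503 + 0.561) / (1 + 0.503·0.561) = 1.0640/1.2822 = 0.8298
(Galilean addition would give +1.064c, exceeding c.)

0.830c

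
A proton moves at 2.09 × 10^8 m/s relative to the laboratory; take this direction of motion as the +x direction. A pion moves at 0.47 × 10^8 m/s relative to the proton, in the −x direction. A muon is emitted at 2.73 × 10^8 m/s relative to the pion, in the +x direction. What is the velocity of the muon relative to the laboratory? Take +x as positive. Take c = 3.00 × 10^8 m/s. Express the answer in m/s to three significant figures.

+2.93 × 10^8 m/s

Apply u = (u' + v)/(1 + u'v/c²) successively, working outward toward the laboratory.
(Dividing each given speed by c = 3.00 × 10^8 m/s to work in units of c.)
Start: velocity of the proton relative to the laboratory = 0.6967c.
Compose with the pion (u' = -0.157 in the proton frame): u_1 = (-0.157 + 0.697) / (1 + (-0.157)·0.697) = 0.5400/0.8909 = 0.6062.
Compose with the muon (u' = 0.910 in the pion frame): u_2 = (0.910 + 0.606) / (1 + 0.910·0.606) = 1.5162/1.5516 = 0.9772.
So u = 0.9772 × 3.00 × 10^8 m/s.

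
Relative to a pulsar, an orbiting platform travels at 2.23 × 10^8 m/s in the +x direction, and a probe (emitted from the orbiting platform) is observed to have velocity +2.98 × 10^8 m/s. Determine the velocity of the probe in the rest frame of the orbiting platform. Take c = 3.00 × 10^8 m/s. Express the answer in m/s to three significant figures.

+2.87 × 10^8 m/s

v = 0.743c, u = 0.993c.
Invert the composition law: u' = (u − v)/(1 − uv/c²).
u' = (0.993 − 0.743) / (1 − (0.993)(0.743)) = 0.2500/0.2616 = 0.9556.
u' = 0.9556 × 3.00 × 10^8 m/s.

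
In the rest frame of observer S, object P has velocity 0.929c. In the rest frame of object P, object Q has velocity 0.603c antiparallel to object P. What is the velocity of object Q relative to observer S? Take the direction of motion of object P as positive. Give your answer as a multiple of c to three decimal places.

With v = 0.929 and u' = -0.603 (in units of c),
u = (u' + v)/(1 + u'v/c²):
u = (-0.603 + 0.929) / (1 + (-0.603)·0.929) = 0.3260/0.4398 = 0.7412
(Galilean addition would give +0.326c.)

+0.741c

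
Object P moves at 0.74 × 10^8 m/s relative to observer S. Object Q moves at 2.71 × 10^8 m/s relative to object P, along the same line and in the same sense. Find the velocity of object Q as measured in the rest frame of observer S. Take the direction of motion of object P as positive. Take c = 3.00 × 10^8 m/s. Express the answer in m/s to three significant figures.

In units of c (dividing by 3.00 × 10^8 m/s): v = 0.247, u' = 0.903.
u = (u' + v)/(1 + u'v/c²):
u = (0.903 + 0.247) / (1 + 0.903·0.247) = 1.1500/1.2228 = 0.9404
(Galilean addition would give +1.150c, exceeding c.)
Converting back: u = 0.9404 × 3.00 × 10^8 m/s.

2.82 × 10^8 m/s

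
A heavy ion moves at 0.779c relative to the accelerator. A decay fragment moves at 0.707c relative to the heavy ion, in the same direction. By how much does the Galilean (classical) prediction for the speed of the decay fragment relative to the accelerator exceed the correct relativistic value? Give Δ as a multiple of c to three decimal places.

Galilean: u_cl = 0.707 + 0.779 = 1.4860.
Relativistic: u_rel = (0.707 + 0.779) / (1 + 0.707·0.779) = 1.4860/1.5508 = 0.9582.
Δ = 1.4860 − 0.9582 = 0.5278.
(The classical prediction exceeds c; the relativistic result does not.)

Δ = 0.528c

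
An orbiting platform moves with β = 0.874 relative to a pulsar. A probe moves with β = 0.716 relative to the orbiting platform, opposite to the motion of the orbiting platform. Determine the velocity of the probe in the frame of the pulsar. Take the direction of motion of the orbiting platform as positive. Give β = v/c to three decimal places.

With v = 0.874 and u' = -0.716 (in units of c),
u = (u' + v)/(1 + u'v/c²):
u = (-0.716 + 0.874) / (1 + (-0.716)·0.874) = 0.1580/0.3742 = 0.4222
(Galilean addition would give +0.158c.)

β = +0.422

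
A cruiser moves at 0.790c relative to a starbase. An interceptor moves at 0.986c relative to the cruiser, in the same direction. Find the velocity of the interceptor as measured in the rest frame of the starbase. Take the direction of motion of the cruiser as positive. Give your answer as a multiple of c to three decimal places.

With v = 0.790 and u' = 0.986 (in units of c),
u = (u' + v)/(1 + u'v/c²):
u = (0.986 + 0.790) / (1 + 0.986·0.790) = 1.7760/1.7789 = 0.9983
(Galilean addition would give +1.776c, exceeding c.)

0.998c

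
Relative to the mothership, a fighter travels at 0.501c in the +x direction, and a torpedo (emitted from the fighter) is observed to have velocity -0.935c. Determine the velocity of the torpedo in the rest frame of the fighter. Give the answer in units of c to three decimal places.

-0.978c

Invert the composition law: u' = (u − v)/(1 − uv/c²).
u' = (-0.935 − 0.501) / (1 − (-0.935)(0.501)) = -1.4360/1.4684 = -0.9779.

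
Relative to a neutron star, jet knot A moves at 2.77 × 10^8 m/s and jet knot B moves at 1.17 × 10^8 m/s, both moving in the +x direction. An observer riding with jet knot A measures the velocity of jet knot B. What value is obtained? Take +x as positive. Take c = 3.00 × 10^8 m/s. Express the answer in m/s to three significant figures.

-2.50 × 10^8 m/s

β_A = 0.923, β_B = 0.390 (dividing each by c = 3.00 × 10^8 m/s).
Transform to A's frame with the inverse velocity-addition law: u' = (u − v)/(1 − uv/c²), taking u = β_B and v = β_A.
u' = (0.390 − 0.923) / (1 − (0.923)(0.390)) = -0.5333/0.6399 = -0.8335.
u' = -0.8335 × 3.00 × 10^8 m/s.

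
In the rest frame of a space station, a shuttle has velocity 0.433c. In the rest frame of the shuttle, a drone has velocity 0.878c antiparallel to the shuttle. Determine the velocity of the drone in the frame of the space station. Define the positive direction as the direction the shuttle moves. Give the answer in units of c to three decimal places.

With v = 0.433 and u' = -0.878 (in units of c),
u = (u' + v)/(1 + u'v/c²):
u = (-0.878 + 0.433) / (1 + (-0.878)·0.433) = -0.4450/0.6198 = -0.7179

-0.718c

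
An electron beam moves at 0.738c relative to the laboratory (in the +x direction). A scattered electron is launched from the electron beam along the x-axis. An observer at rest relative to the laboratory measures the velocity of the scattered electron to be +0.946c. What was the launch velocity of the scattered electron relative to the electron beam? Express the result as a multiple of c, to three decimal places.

+0.689c

Invert the composition law: u' = (u − v)/(1 − uv/c²).
u' = (0.946 − 0.738) / (1 − (0.946)(0.738)) = 0.2080/0.3019 = 0.6891.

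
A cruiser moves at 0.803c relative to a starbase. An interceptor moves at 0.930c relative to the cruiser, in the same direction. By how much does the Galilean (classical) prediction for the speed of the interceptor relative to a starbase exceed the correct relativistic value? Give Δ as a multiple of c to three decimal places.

Galilean: u_cl = 0.930 + 0.803 = 1.7330.
Relativistic: u_rel = (0.930 + 0.803) / (1 + 0.930·0.803) = 1.7330/1.7468 = 0.9921.
Δ = 1.7330 − 0.9921 = 0.7409.
(The classical prediction exceeds c; the relativistic result does not.)

Δ = 0.741c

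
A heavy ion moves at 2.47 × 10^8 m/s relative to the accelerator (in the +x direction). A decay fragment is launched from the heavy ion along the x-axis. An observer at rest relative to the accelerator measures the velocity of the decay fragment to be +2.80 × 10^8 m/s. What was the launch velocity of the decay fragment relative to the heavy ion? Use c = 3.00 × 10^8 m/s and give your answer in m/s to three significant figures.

v = 0.823c, u = 0.933c.
Invert the composition law: u' = (u − v)/(1 − uv/c²).
u' = (0.933 − 0.823) / (1 − (0.933)(0.823)) = 0.1100/0.2316 = 0.4750.
u' = 0.4750 × 3.00 × 10^8 m/s.

+1.43 × 10^8 m/s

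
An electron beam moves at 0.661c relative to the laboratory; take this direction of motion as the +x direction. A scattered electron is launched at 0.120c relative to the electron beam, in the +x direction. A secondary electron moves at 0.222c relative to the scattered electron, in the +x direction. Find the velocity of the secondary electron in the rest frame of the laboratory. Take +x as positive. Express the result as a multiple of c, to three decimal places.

Apply u = (u' + v)/(1 + u'v/c²) successively, working outward toward the laboratory.
Start: velocity of the electron beam relative to the laboratory = 0.6610c.
Compose with the scattered electron (u' = 0.120 in the electron beam frame): u_1 = (0.120 + 0.661) / (1 + 0.120·0.661) = 0.7810/1.0793 = 0.7236.
Compose with the secondary electron (u' = 0.222 in the scattered electron frame): u_2 = (0.222 + 0.724) / (1 + 0.222·0.724) = 0.9456/1.1606 = 0.8147.

0.815c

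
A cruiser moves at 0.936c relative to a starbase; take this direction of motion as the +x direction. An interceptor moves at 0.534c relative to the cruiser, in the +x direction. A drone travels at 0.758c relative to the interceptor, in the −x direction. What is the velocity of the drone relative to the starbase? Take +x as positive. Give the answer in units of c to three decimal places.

+0.864c

Apply u = (u' + v)/(1 + u'v/c²) successively, working outward toward the starbase.
Start: velocity of the cruiser relative to the starbase = 0.9360c.
Compose with the interceptor (u' = 0.534 in the cruiser frame): u_1 = (0.534 + 0.936) / (1 + 0.534·0.936) = 1.4700/1.4998 = 0.9801.
Compose with the drone (u' = -0.758 in the interceptor frame): u_2 = (-0.758 + 0.980) / (1 + (-0.758)·0.980) = 0.2221/0.2571 = 0.8640.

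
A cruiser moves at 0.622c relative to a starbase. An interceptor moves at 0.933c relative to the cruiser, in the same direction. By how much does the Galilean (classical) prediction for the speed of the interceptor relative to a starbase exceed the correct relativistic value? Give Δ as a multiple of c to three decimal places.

Δ = 0.571c

Galilean: u_cl = 0.933 + 0.622 = 1.5550.
Relativistic: u_rel = (0.933 + 0.622) / (1 + 0.933·0.622) = 1.5550/1.5803 = 0.9840.
Δ = 1.5550 − 0.9840 = 0.5710.
(The classical prediction exceeds c; the relativistic result does not.)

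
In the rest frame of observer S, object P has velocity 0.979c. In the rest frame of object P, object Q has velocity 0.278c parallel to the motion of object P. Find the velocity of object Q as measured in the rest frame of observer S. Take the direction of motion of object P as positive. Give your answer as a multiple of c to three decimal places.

With v = 0.979 and u' = 0.278 (in units of c),
u = (u' + v)/(1 + u'v/c²):
u = (0.278 + 0.979) / (1 + 0.278·0.979) = 1.2570/1.2722 = 0.9881
(Galilean addition would give +1.257c, exceeding c.)

0.988c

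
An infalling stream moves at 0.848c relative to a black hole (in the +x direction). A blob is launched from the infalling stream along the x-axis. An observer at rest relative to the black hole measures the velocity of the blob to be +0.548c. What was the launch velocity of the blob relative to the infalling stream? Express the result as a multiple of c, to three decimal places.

-0.560c

Invert the composition law: u' = (u − v)/(1 − uv/c²).
u' = (0.548 − 0.848) / (1 − (0.548)(0.848)) = -0.3000/0.5353 = -0.5604.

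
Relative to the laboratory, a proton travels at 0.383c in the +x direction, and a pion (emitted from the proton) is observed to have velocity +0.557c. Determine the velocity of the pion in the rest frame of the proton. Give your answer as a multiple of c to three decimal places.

Invert the composition law: u' = (u − v)/(1 − uv/c²).
u' = (0.557 − 0.383) / (1 − (0.557)(0.383)) = 0.1740/0.7867 = 0.2212.

+0.221c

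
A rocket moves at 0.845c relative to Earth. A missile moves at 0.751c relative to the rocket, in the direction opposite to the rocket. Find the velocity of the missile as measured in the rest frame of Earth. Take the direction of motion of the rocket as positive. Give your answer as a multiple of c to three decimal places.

+0.257c

With v = 0.845 and u' = -0.751 (in units of c),
u = (u' + v)/(1 + u'v/c²):
u = (-0.751 + 0.845) / (1 + (-0.751)·0.845) = 0.0940/0.3654 = 0.2572
(Galilean addition would give +0.094c.)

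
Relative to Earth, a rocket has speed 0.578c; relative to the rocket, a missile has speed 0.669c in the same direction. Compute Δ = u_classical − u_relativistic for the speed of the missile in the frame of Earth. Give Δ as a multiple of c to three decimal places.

Δ = 0.348c

Galilean: u_cl = 0.669 + 0.578 = 1.2470.
Relativistic: u_rel = (0.669 + 0.578) / (1 + 0.669·0.578) = 1.2470/1.3867 = 0.8993.
Δ = 1.2470 − 0.8993 = 0.3477.
(The classical prediction exceeds c; the relativistic result does not.)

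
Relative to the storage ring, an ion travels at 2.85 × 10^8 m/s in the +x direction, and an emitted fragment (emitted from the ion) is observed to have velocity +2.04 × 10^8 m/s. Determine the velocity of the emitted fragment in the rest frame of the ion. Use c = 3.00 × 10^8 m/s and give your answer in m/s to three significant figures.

v = 0.950c, u = 0.680c.
Invert the composition law: u' = (u − v)/(1 − uv/c²).
u' = (0.680 − 0.950) / (1 − (0.680)(0.950)) = -0.2700/0.3540 = -0.7627.
u' = -0.7627 × 3.00 × 10^8 m/s.

-2.29 × 10^8 m/s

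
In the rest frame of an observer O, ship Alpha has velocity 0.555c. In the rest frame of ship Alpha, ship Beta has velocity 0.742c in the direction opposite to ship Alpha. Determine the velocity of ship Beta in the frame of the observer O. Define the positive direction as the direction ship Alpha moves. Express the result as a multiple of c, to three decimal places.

-0.318c

With v = 0.555 and u' = -0.742 (in units of c),
u = (u' + v)/(1 + u'v/c²):
u = (-0.742 + 0.555) / (1 + (-0.742)·0.555) = -0.1870/0.5882 = -0.3179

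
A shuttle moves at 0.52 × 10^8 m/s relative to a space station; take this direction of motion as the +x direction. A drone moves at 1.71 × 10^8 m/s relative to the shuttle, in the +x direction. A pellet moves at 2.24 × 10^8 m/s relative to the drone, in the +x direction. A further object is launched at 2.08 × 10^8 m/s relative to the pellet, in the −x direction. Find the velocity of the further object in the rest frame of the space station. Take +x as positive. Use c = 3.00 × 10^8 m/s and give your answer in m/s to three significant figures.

Apply u = (u' + v)/(1 + u'v/c²) successively, working outward toward the space station.
(Dividing each given speed by c = 3.00 × 10^8 m/s to work in units of c.)
Start: velocity of the shuttle relative to the space station = 0.1733c.
Compose with the drone (u' = 0.570 in the shuttle frame): u_1 = (0.570 + 0.173) / (1 + 0.570·0.173) = 0.7433/1.0988 = 0.6765.
Compose with the pellet (u' = 0.747 in the drone frame): u_2 = (0.747 + 0.676) / (1 + 0.747·0.676) = 1.4232/1.5051 = 0.9455.
Compose with the further object (u' = -0.693 in the pellet frame): u_3 = (-0.693 + 0.946) / (1 + (-0.693)·0.946) = 0.2522/0.3444 = 0.7323.
So u = 0.7323 × 3.00 × 10^8 m/s.

+2.20 × 10^8 m/s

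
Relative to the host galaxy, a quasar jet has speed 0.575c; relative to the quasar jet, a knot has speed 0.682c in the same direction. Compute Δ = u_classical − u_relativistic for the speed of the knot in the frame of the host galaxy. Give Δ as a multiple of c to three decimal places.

Δ = 0.354c

Galilean: u_cl = 0.682 + 0.575 = 1.2570.
Relativistic: u_rel = (0.682 + 0.575) / (1 + 0.682·0.575) = 1.2570/1.3921 = 0.9029.
Δ = 1.2570 − 0.9029 = 0.3541.
(The classical prediction exceeds c; the relativistic result does not.)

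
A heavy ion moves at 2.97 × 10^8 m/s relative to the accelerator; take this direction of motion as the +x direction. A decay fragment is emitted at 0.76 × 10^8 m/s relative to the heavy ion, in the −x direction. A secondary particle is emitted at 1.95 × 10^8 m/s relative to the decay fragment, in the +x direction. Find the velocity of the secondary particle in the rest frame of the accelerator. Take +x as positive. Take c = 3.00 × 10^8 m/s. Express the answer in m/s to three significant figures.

+2.99 × 10^8 m/s

Apply u = (u' + v)/(1 + u'v/c²) successively, working outward toward the accelerator.
(Dividing each given speed by c = 3.00 × 10^8 m/s to work in units of c.)
Start: velocity of the heavy ion relative to the accelerator = 0.9900c.
Compose with the decay fragment (u' = -0.253 in the heavy ion frame): u_1 = (-0.253 + 0.990) / (1 + (-0.253)·0.990) = 0.7367/0.7492 = 0.9833.
Compose with the secondary particle (u' = 0.650 in the decay fragment frame): u_2 = (0.650 + 0.983) / (1 + 0.650·0.983) = 1.6333/1.6391 = 0.9964.
So u = 0.9964 × 3.00 × 10^8 m/s.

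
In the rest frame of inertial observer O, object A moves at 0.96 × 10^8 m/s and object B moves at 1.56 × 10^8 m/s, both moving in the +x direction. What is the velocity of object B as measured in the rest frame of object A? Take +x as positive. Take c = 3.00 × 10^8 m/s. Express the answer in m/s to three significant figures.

+7.20 × 10^7 m/s

β_A = 0.320, β_B = 0.520 (dividing each by c = 3.00 × 10^8 m/s).
Transform to A's frame with the inverse velocity-addition law: u' = (u − v)/(1 − uv/c²), taking u = β_B and v = β_A.
u' = (0.520 − 0.320) / (1 − (0.320)(0.520)) = 0.2000/0.8336 = 0.2399.
u' = 0.2399 × 3.00 × 10^8 m/s.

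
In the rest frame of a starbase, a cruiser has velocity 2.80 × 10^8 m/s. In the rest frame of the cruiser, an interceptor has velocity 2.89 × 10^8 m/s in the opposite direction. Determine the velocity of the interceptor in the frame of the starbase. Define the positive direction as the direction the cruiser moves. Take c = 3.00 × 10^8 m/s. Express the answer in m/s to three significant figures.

-8.92 × 10^7 m/s

In units of c (dividing by 3.00 × 10^8 m/s): v = 0.933, u' = -0.963.
u = (u' + v)/(1 + u'v/c²):
u = (-0.963 + 0.933) / (1 + (-0.963)·0.933) = -0.0300/0.1009 = -0.2974
Converting back: u = -0.2974 × 3.00 × 10^8 m/s.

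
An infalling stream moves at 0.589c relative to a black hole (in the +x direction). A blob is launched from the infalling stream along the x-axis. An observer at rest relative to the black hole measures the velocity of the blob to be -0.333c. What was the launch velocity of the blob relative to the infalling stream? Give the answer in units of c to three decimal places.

-0.771c

Invert the composition law: u' = (u − v)/(1 − uv/c²).
u' = (-0.333 − 0.589) / (1 − (-0.333)(0.589)) = -0.9220/1.1961 = -0.7708.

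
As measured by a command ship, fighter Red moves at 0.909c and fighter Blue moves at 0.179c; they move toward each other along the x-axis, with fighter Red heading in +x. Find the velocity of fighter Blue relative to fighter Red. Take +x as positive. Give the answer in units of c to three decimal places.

β_A = 0.909, β_B = -0.179.
Transform to A's frame with the inverse velocity-addition law: u' = (u − v)/(1 − uv/c²), taking u = β_B and v = β_A.
u' = (-0.179 − 0.909) / (1 − (0.909)(-0.179)) = -1.0880/1.1627 = -0.9357.

-0.936c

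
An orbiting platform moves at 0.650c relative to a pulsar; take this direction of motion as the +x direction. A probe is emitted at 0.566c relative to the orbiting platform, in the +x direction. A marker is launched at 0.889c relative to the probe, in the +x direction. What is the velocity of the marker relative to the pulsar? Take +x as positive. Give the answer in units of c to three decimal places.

Apply u = (u' + v)/(1 + u'v/c²) successively, working outward toward the pulsar.
Start: velocity of the orbiting platform relative to the pulsar = 0.6500c.
Compose with the probe (u' = 0.566 in the orbiting platform frame): u_1 = (0.566 + 0.650) / (1 + 0.566·0.650) = 1.2160/1.3679 = 0.8890.
Compose with the marker (u' = 0.889 in the probe frame): u_2 = (0.889 + 0.889) / (1 + 0.889·0.889) = 1.7780/1.7903 = 0.9931.

0.993c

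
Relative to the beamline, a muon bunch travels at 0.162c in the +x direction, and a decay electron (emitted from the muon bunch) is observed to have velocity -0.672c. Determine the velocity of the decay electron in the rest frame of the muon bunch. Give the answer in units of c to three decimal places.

Invert the composition law: u' = (u − v)/(1 − uv/c²).
u' = (-0.672 − 0.162) / (1 − (-0.672)(0.162)) = -0.8340/1.1089 = -0.7521.

-0.752c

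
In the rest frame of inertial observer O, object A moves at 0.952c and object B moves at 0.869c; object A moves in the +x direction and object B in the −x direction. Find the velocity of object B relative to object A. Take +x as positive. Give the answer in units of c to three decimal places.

β_A = 0.952, β_B = -0.869.
Transform to A's frame with the inverse velocity-addition law: u' = (u − v)/(1 − uv/c²), taking u = β_B and v = β_A.
u' = (-0.869 − 0.952) / (1 − (0.952)(-0.869)) = -1.8210/1.8273 = -0.9966.

-0.997c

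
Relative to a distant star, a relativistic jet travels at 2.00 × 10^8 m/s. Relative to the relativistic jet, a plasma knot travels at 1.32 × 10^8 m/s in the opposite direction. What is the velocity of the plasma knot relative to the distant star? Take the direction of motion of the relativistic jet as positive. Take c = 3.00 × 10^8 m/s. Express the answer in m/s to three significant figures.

+9.62 × 10^7 m/s

In units of c (dividing by 3.00 × 10^8 m/s): v = 0.667, u' = -0.440.
u = (u' + v)/(1 + u'v/c²):
u = (-0.440 + 0.667) / (1 + (-0.440)·0.667) = 0.2267/0.7067 = 0.3208
(Galilean addition would give +0.227c.)
Converting back: u = 0.3208 × 3.00 × 10^8 m/s.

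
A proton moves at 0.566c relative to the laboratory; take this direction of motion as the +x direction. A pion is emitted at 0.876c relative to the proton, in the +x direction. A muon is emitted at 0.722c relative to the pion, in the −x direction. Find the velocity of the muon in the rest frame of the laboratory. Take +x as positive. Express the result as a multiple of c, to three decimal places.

Apply u = (u' + v)/(1 + u'v/c²) successively, working outward toward the laboratory.
Start: velocity of the proton relative to the laboratory = 0.5660c.
Compose with the pion (u' = 0.876 in the proton frame): u_1 = (0.876 + 0.566) / (1 + 0.876·0.566) = 1.4420/1.4958 = 0.9640.
Compose with the muon (u' = -0.722 in the pion frame): u_2 = (-0.722 + 0.964) / (1 + (-0.722)·0.964) = 0.2420/0.3040 = 0.7962.

+0.796c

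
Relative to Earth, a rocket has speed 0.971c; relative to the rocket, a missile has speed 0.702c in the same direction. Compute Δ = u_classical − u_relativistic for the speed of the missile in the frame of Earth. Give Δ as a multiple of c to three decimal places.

Galilean: u_cl = 0.702 + 0.971 = 1.6730.
Relativistic: u_rel = (0.702 + 0.971) / (1 + 0.702·0.971) = 1.6730/1.6816 = 0.9949.
Δ = 1.6730 − 0.9949 = 0.6781.
(The classical prediction exceeds c; the relativistic result does not.)

Δ = 0.678c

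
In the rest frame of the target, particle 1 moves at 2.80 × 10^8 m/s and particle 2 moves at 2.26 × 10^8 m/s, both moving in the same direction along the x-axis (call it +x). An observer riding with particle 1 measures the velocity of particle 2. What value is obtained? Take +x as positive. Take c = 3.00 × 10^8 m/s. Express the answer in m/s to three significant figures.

β_A = 0.933, β_B = 0.753 (dividing each by c = 3.00 × 10^8 m/s).
Transform to A's frame with the inverse velocity-addition law: u' = (u − v)/(1 − uv/c²), taking u = β_B and v = β_A.
u' = (0.753 − 0.933) / (1 − (0.933)(0.753)) = -0.1800/0.2969 = -0.6063.
u' = -0.6063 × 3.00 × 10^8 m/s.

-1.82 × 10^8 m/s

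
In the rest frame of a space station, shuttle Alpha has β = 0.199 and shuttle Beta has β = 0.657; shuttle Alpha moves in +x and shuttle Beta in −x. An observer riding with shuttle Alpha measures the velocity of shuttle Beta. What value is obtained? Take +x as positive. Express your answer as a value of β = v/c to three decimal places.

β_A = 0.199, β_B = -0.657.
Transform to A's frame with the inverse velocity-addition law: u' = (u − v)/(1 − uv/c²), taking u = β_B and v = β_A.
u' = (-0.657 − 0.199) / (1 − (0.199)(-0.657)) = -0.8560/1.1307 = -0.7570.

β = -0.757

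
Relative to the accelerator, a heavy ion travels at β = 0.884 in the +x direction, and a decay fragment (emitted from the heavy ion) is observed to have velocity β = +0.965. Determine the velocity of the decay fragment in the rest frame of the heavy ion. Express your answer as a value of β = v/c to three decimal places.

Invert the composition law: u' = (u − v)/(1 − uv/c²).
u' = (0.965 − 0.884) / (1 − (0.965)(0.884)) = 0.0810/0.1469 = 0.5512.

β = +0.551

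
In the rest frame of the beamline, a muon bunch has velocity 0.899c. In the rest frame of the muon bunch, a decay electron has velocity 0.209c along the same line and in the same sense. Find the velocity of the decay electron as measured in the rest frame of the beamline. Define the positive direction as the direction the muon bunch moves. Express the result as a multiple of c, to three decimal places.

0.933c

With v = 0.899 and u' = 0.209 (in units of c),
u = (u' + v)/(1 + u'v/c²):
u = (0.209 + 0.899) / (1 + 0.209·0.899) = 1.1080/1.1879 = 0.9327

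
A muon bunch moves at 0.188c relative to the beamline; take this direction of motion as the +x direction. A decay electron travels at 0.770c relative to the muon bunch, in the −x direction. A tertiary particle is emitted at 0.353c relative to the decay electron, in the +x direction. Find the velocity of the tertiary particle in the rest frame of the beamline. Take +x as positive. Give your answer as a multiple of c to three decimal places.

-0.431c

Apply u = (u' + v)/(1 + u'v/c²) successively, working outward toward the beamline.
Start: velocity of the muon bunch relative to the beamline = 0.1880c.
Compose with the decay electron (u' = -0.770 in the muon bunch frame): u_1 = (-0.770 + 0.188) / (1 + (-0.770)·0.188) = -0.5820/0.8552 = -0.6805.
Compose with the tertiary particle (u' = 0.353 in the decay electron frame): u_2 = (0.353 + (-0.681)) / (1 + 0.353·(-0.681)) = -0.3275/0.7598 = -0.4311.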